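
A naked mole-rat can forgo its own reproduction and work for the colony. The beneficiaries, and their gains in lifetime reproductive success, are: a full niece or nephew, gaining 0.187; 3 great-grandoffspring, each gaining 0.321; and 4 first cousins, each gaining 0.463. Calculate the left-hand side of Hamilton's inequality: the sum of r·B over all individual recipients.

0.398625

r to a full niece or nephew = 1/4 (full aunt/uncle↔niece/nephew: two paths of length 3 through the shared grandparent pair: r = 2·(1/2)^3 = 1/4).
r to a great-grandoffspring = 1/8 (three parent–offspring links: r = (1/2)^3 = 1/8).
r to a first cousin = 1/8 (first cousins share one grandparent pair — two paths of length 4: r = 2·(1/2)^4 = 1/8).
Summing one r·B term per recipient: 1·0.25·0.187 + 3·0.125·0.321 + 4·0.125·0.463 = 0.398625.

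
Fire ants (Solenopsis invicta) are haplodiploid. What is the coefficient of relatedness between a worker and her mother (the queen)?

One meiotic link between diploid queen and diploid daughter: r = 1/2.

0.5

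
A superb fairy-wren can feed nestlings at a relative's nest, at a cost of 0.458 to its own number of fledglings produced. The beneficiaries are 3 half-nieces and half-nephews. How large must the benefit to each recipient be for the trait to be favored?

1.2213

r to a half-niece or half-nephew = 0.125 (half-aunt/uncle↔niece/nephew: one path of length 3: r = (1/2)^3 = 1/8).
Hamilton's rule with n recipients of equal r: n·r·B > C, so B > C/(n·r) = 0.458/(3·0.125) = 1.2213.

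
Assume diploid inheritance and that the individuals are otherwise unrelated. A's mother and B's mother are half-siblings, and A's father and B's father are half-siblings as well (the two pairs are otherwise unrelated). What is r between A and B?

0.125

Independent pedigree routes through distinct common ancestors add.
A and B are related in two ways: half first cousins through their mothers (r = 1/16) and half first cousins through their fathers (r = 1/16).
r = 1/16 + 1/16 = 1/8 = 0.125.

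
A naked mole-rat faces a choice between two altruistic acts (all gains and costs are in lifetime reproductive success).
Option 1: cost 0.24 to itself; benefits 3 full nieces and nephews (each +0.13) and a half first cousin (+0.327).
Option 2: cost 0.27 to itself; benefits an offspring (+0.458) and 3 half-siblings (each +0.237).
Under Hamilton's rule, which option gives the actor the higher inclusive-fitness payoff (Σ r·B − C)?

Option 2

Option 1: r to a full niece or nephew = 0.25.
Option 1: r to a half first cousin = 0.0625.
Option 1: Σ r·B − C = (3·0.25·0.13 + 1·0.0625·0.327) − 0.24 = -0.1220625.
Option 2: r to an offspring = 0.5.
Option 2: r to a half-sibling = 0.25.
Option 2: Σ r·B − C = (1·0.5·0.458 + 3·0.25·0.237) − 0.27 = 0.13675.
Option 2 has the higher net inclusive-fitness payoff.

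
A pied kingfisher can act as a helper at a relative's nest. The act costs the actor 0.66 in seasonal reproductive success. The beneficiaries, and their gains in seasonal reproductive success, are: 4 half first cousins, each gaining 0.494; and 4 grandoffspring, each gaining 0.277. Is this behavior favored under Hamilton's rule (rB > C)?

No

Hamilton's rule: the trait is favored when the sum of r·B over every recipient exceeds the actor's cost C.
r to a half first cousin = 0.0625 (half first cousins share one grandparent — one path of length 4: r = (1/2)^4 = 1/16).
r to a grandoffspring = 0.25 (two parent–offspring links: r = (1/2)^2 = 1/4).
Summing one r·B term per recipient: 4·0.0625·0.494 + 4·0.25·0.277 = 0.4005.
0.4005 < 0.66: the indirect benefit is less than the cost.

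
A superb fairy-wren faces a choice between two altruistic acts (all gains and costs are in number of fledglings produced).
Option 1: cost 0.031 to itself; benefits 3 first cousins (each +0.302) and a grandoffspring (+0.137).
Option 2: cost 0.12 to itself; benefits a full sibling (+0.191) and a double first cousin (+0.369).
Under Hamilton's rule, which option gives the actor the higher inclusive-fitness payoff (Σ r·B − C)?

Option 1

Option 1: r to a first cousin = 0.125.
Option 1: r to a grandoffspring = 0.25.
Option 1: Σ r·B − C = (3·0.125·0.302 + 1·0.25·0.137) − 0.031 = 0.1165.
Option 2: r to a full sibling = 0.5.
Option 2: r to a double first cousin = 0.25.
Option 2: Σ r·B − C = (1·0.5·0.191 + 1·0.25·0.369) − 0.12 = 0.06775.
Option 1 has the higher net inclusive-fitness payoff.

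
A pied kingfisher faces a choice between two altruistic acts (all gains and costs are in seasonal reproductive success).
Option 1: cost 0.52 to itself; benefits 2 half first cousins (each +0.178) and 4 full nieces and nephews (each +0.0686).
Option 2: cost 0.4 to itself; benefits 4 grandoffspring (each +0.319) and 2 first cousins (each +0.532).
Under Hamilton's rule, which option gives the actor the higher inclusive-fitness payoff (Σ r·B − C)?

Option 1: r to a half first cousin = 0.0625.
Option 1: r to a full niece or nephew = 0.25.
Option 1: Σ r·B − C = (2·0.0625·0.178 + 4·0.25·0.0686) − 0.52 = -0.42915.
Option 2: r to a grandoffspring = 0.25.
Option 2: r to a first cousin = 0.125.
Option 2: Σ r·B − C = (4·0.25·0.319 + 2·0.125·0.532) − 0.4 = 0.052.
Option 2 has the higher net inclusive-fitness payoff.

Option 2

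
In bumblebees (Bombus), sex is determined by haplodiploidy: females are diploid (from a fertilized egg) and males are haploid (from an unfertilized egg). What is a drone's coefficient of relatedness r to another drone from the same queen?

Haploid brothers each carry a random half of the queen's diploid genome, so on average they share half: r = 1/2.

0.5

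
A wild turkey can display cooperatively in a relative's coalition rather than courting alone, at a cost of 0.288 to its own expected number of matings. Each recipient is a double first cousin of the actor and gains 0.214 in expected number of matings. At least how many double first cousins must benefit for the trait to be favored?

r to a double first cousin = 0.25 (double first cousins share both grandparent pairs — four paths of length 4: r = 4·(1/2)^4 = 1/4).
Hamilton's rule: n·r·B > C  ⇒  n > C/(r·B) = 0.288/(0.25·0.214) = 5.383.
The smallest integer exceeding 5.383 is 6.

6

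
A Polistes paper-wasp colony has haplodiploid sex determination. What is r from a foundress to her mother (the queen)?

One meiotic link between diploid queen and diploid daughter: r = 1/2.

0.5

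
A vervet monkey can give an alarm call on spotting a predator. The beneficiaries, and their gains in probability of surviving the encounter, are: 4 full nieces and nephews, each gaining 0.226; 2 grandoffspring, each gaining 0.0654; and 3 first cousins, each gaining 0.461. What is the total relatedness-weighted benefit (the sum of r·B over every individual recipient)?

r to a full niece or nephew = 1/4 (full aunt/uncle↔niece/nephew: two paths of length 3 through the shared grandparent pair: r = 2·(1/2)^3 = 1/4).
r to a grandoffspring = 0.25 (two parent–offspring links: r = (1/2)^2 = 1/4).
r to a first cousin = 0.125 (first cousins share one grandparent pair — two paths of length 4: r = 2·(1/2)^4 = 1/8).
Summing one r·B term per recipient: 4·0.25·0.226 + 2·0.25·0.0654 + 3·0.125·0.461 = 0.431575.

0.431575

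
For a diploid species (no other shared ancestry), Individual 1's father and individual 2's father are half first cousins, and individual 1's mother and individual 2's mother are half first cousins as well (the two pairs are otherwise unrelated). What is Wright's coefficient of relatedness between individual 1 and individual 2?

0.03125

With two independent routes of shared ancestry, r is the sum of the two contributions.
Individual 1 and individual 2 are related in two ways: half second cousins through their fathers (r = 1/64) and half second cousins through their mothers (r = 1/64).
r = 1/64 + 1/64 = 1/32 = 0.03125.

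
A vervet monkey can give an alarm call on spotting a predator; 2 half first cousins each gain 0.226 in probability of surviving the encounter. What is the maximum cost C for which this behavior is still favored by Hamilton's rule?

0.02825

r to a half first cousin = 0.0625 (half first cousins share one grandparent — one path of length 4: r = (1/2)^4 = 1/16).
Hamilton's rule: n·r·B > C, so the trait is favored while C < n·r·B = 2·0.0625·0.226 = 0.02825.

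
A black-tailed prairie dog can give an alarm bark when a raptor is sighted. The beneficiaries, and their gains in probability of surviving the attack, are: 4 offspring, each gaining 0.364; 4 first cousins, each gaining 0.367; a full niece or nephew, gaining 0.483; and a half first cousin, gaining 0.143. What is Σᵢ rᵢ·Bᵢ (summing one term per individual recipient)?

1.0411875

r to an offspring = 1/2 (one parent–offspring link: r = (1/2)^1 = 1/2).
r to a first cousin = 0.125 (first cousins share one grandparent pair — two paths of length 4: r = 2·(1/2)^4 = 1/8).
r to a full niece or nephew = 0.25 (full aunt/uncle↔niece/nephew: two paths of length 3 through the shared grandparent pair: r = 2·(1/2)^3 = 1/4).
r to a half first cousin = 0.0625 (half first cousins share one grandparent — one path of length 4: r = (1/2)^4 = 1/16).
Summing one r·B term per recipient: 4·0.5·0.364 + 4·0.125·0.367 + 1·0.25·0.483 + 1·0.0625·0.143 = 1.0411875.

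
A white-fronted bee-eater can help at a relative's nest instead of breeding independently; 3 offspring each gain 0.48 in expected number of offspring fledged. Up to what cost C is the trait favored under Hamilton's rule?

r to an offspring = 0.5 (one parent–offspring link: r = (1/2)^1 = 1/2).
Hamilton's rule: n·r·B > C, so the trait is favored while C < n·r·B = 3·0.5·0.48 = 0.72.

0.72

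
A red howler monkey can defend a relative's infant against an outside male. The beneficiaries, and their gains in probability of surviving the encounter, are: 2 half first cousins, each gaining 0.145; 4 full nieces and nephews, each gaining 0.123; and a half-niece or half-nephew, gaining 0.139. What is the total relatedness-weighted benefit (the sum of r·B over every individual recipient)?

r to a half first cousin = 0.0625 (half first cousins share one grandparent — one path of length 4: r = (1/2)^4 = 1/16).
r to a full niece or nephew = 1/4 (full aunt/uncle↔niece/nephew: two paths of length 3 through the shared grandparent pair: r = 2·(1/2)^3 = 1/4).
r to a half-niece or half-nephew = 1/8 (half-aunt/uncle↔niece/nephew: one path of length 3: r = (1/2)^3 = 1/8).
Summing one r·B term per recipient: 2·0.0625·0.145 + 4·0.25·0.123 + 1·0.125·0.139 = 0.1585.

0.1585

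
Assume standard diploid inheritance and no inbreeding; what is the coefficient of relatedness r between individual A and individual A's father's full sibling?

Each parent–offspring link contributes a factor of 1/2, and independent paths through distinct common ancestors add.
Full aunt/uncle↔niece/nephew: two paths of length 3 through the shared grandparent pair: r = 2·(1/2)^3 = 1/4.

0.25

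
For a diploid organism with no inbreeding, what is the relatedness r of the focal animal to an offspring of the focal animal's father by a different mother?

Each parent–offspring link contributes a factor of 1/2, and independent paths through distinct common ancestors add.
Half-sibs share one parent — one path of length 2: r = (1/2)^2 = 1/4.

0.25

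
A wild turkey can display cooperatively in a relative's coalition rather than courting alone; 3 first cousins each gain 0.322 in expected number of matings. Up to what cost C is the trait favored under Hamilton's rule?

r to a first cousin = 1/8 (first cousins share one grandparent pair — two paths of length 4: r = 2·(1/2)^4 = 1/8).
Hamilton's rule: n·r·B > C, so the trait is favored while C < n·r·B = 3·0.125·0.322 = 0.12075.

0.12075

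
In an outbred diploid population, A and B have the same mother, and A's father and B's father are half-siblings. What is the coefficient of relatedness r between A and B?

0.3125

Independent pedigree routes through distinct common ancestors add.
A and B are related in two ways: half-sibs through their shared mother (r = 1/4) and half first cousins through their fathers (r = 1/16).
r = 1/4 + 1/16 = 0.3125.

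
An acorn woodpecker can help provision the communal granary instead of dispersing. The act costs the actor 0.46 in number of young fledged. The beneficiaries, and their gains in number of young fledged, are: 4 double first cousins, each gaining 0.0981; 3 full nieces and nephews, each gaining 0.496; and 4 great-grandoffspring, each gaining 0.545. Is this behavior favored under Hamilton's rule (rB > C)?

Yes

Hamilton's rule: the trait is favored when the sum of r·B over every recipient exceeds the actor's cost C.
r to a double first cousin = 0.25 (double first cousins share both grandparent pairs — four paths of length 4: r = 4·(1/2)^4 = 1/4).
r to a full niece or nephew = 0.25 (full aunt/uncle↔niece/nephew: two paths of length 3 through the shared grandparent pair: r = 2·(1/2)^3 = 1/4).
r to a great-grandoffspring = 0.125 (three parent–offspring links: r = (1/2)^3 = 1/8).
Summing one r·B term per recipient: 4·0.25·0.0981 + 3·0.25·0.496 + 4·0.125·0.545 = 0.7426.
0.7426 > 0.46: the indirect benefit exceeds the cost.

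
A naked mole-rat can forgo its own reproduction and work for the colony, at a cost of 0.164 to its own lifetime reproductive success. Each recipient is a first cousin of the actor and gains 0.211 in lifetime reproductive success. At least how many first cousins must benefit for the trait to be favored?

7

r to a first cousin = 0.125 (first cousins share one grandparent pair — two paths of length 4: r = 2·(1/2)^4 = 1/8).
Hamilton's rule: n·r·B > C  ⇒  n > C/(r·B) = 0.164/(0.125·0.211) = 6.218.
The smallest integer exceeding 6.218 is 7.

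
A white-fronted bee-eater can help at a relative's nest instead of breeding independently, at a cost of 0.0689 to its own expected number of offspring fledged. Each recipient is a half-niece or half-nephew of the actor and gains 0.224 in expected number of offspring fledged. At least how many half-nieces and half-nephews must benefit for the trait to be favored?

r to a half-niece or half-nephew = 1/8 (half-aunt/uncle↔niece/nephew: one path of length 3: r = (1/2)^3 = 1/8).
Hamilton's rule: n·r·B > C  ⇒  n > C/(r·B) = 0.0689/(0.125·0.224) = 2.461.
The smallest integer exceeding 2.461 is 3.

3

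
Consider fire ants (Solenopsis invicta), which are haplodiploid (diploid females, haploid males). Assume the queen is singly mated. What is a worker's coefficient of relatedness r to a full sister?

Haplodiploid full sisters inherit their father's entire haploid genome identically (contributing 1/2) and on average half of their mother's contribution (1/2 · 1/2 = 1/4); r = 1/2 + 1/4 = 3/4.

0.75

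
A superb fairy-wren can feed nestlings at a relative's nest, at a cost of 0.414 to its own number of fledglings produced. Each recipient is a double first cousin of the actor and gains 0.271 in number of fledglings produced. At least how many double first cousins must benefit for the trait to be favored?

r to a double first cousin = 0.25 (double first cousins share both grandparent pairs — four paths of length 4: r = 4·(1/2)^4 = 1/4).
Hamilton's rule: n·r·B > C  ⇒  n > C/(r·B) = 0.414/(0.25·0.271) = 6.111.
The smallest integer exceeding 6.111 is 7.

7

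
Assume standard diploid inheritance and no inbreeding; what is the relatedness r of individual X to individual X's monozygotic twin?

Each parent–offspring link contributes a factor of 1/2, and independent paths through distinct common ancestors add.
Monozygotic twins share every allele identical by descent: r = 1.

1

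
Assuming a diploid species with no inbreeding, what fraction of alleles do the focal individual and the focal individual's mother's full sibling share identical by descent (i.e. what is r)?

Each parent–offspring link contributes a factor of 1/2, and independent paths through distinct common ancestors add.
Full aunt/uncle↔niece/nephew: two paths of length 3 through the shared grandparent pair: r = 2·(1/2)^3 = 1/4.

0.25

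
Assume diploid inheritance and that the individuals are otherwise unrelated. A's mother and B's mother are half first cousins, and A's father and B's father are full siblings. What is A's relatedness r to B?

0.140625

Independent pedigree routes through distinct common ancestors add.
A and B are related in two ways: half second cousins through their mothers (r = 1/64) and first cousins through their fathers (r = 1/8).
r = 1/64 + 1/8 = 0.140625.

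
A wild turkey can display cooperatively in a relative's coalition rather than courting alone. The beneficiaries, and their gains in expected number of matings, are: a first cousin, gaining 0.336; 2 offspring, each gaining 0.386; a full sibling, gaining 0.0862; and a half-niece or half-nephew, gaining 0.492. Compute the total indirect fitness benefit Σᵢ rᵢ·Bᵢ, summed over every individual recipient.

0.5326

r to a first cousin = 1/8 (first cousins share one grandparent pair — two paths of length 4: r = 2·(1/2)^4 = 1/8).
r to an offspring = 1/2 (one parent–offspring link: r = (1/2)^1 = 1/2).
r to a full sibling = 1/2 (full sibs share both parents — two paths of length 2: r = 2·(1/2)^2 = 1/2).
r to a half-niece or half-nephew = 1/8 (half-aunt/uncle↔niece/nephew: one path of length 3: r = (1/2)^3 = 1/8).
Summing one r·B term per recipient: 1·0.125·0.336 + 2·0.5·0.386 + 1·0.5·0.0862 + 1·0.125·0.492 = 0.5326.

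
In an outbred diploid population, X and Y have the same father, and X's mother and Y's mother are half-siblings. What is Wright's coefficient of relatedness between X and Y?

Relatedness sums over independent paths through distinct common ancestors.
X and Y are related in two ways: half-sibs through their shared father (r = 1/4) and half first cousins through their mothers (r = 1/16).
r = 1/4 + 1/16 = 0.3125.

0.3125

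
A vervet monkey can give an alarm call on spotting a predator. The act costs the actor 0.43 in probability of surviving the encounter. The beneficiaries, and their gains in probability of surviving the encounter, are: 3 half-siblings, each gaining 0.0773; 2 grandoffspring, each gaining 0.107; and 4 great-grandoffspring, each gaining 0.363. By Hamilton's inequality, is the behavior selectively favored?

No

Hamilton's rule: the trait is favored when the sum of r·B over every recipient exceeds the actor's cost C.
r to a half-sibling = 0.25 (half-sibs share one parent — one path of length 2: r = (1/2)^2 = 1/4).
r to a grandoffspring = 1/4 (two parent–offspring links: r = (1/2)^2 = 1/4).
r to a great-grandoffspring = 1/8 (three parent–offspring links: r = (1/2)^3 = 1/8).
Summing one r·B term per recipient: 3·0.25·0.0773 + 2·0.25·0.107 + 4·0.125·0.363 = 0.292975.
0.292975 < 0.43: the indirect benefit is less than the cost.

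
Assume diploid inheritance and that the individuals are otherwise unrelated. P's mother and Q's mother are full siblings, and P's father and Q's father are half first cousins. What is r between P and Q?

0.140625

Relatedness sums over independent paths through distinct common ancestors.
P and Q are related in two ways: first cousins through their mothers (r = 1/8) and half second cousins through their fathers (r = 1/64).
r = 1/8 + 1/64 = 9/64 = 0.140625.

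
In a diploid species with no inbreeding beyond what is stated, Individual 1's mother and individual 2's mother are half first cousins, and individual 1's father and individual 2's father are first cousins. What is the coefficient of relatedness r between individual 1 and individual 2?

Relatedness sums over independent paths through distinct common ancestors.
Individual 1 and individual 2 are related in two ways: half second cousins through their mothers (r = 1/64) and second cousins through their fathers (r = 1/32).
r = 1/64 + 1/32 = 0.046875.

0.046875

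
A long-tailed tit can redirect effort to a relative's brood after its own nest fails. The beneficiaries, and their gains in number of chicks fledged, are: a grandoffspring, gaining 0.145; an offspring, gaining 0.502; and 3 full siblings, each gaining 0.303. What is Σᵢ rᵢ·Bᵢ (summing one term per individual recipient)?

0.74175

r to a grandoffspring = 1/4 (two parent–offspring links: r = (1/2)^2 = 1/4).
r to an offspring = 0.5 (one parent–offspring link: r = (1/2)^1 = 1/2).
r to a full sibling = 0.5 (full sibs share both parents — two paths of length 2: r = 2·(1/2)^2 = 1/2).
Summing one r·B term per recipient: 1·0.25·0.145 + 1·0.5·0.502 + 3·0.5·0.303 = 0.74175.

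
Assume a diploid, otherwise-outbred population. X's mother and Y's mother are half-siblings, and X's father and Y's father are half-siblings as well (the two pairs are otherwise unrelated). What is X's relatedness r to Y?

Wright's path rule: contributions from independent ancestry routes add.
X and Y are related in two ways: half first cousins through their mothers (r = 1/16) and half first cousins through their fathers (r = 1/16).
r = 1/16 + 1/16 = 0.125.

0.125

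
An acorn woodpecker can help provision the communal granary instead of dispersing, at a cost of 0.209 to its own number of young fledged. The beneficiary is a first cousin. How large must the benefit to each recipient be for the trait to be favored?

1.672

r to a first cousin = 0.125 (first cousins share one grandparent pair — two paths of length 4: r = 2·(1/2)^4 = 1/8).
Hamilton's rule with n recipients of equal r: n·r·B > C, so B > C/(n·r) = 0.209/(1·0.125) = 1.672.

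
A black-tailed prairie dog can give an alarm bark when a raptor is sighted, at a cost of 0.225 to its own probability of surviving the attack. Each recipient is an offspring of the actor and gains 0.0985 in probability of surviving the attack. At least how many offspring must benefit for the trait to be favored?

5

r to an offspring = 1/2 (one parent–offspring link: r = (1/2)^1 = 1/2).
Hamilton's rule: n·r·B > C  ⇒  n > C/(r·B) = 0.225/(0.5·0.0985) = 4.569.
The smallest integer exceeding 4.569 is 5.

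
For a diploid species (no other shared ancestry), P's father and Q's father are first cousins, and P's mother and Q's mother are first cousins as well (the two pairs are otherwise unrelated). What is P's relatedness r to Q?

Independent pedigree routes through distinct common ancestors add.
P and Q are related in two ways: second cousins through their fathers (r = 1/32) and second cousins through their mothers (r = 1/32).
r = 1/32 + 1/32 = 1/16 = 0.0625.

0.0625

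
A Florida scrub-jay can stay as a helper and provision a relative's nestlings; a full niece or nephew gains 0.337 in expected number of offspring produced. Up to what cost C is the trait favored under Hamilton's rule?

r to a full niece or nephew = 1/4 (full aunt/uncle↔niece/nephew: two paths of length 3 through the shared grandparent pair: r = 2·(1/2)^3 = 1/4).
Hamilton's rule: n·r·B > C, so the trait is favored while C < n·r·B = 1·0.25·0.337 = 0.08425.

0.08425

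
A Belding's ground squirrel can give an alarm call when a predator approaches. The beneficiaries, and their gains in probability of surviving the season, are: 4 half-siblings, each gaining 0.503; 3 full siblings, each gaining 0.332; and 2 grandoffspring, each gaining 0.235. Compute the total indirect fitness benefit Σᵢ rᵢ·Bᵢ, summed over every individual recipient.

r to a half-sibling = 1/4 (half-sibs share one parent — one path of length 2: r = (1/2)^2 = 1/4).
r to a full sibling = 1/2 (full sibs share both parents — two paths of length 2: r = 2·(1/2)^2 = 1/2).
r to a grandoffspring = 0.25 (two parent–offspring links: r = (1/2)^2 = 1/4).
Summing one r·B term per recipient: 4·0.25·0.503 + 3·0.5·0.332 + 2·0.25·0.235 = 1.1185.

1.1185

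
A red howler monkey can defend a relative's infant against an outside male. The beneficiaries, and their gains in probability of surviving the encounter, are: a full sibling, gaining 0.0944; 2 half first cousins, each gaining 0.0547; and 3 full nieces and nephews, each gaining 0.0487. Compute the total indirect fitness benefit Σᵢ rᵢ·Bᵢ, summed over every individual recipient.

r to a full sibling = 1/2 (full sibs share both parents — two paths of length 2: r = 2·(1/2)^2 = 1/2).
r to a half first cousin = 1/16 (half first cousins share one grandparent — one path of length 4: r = (1/2)^4 = 1/16).
r to a full niece or nephew = 1/4 (full aunt/uncle↔niece/nephew: two paths of length 3 through the shared grandparent pair: r = 2·(1/2)^3 = 1/4).
Summing one r·B term per recipient: 1·0.5·0.0944 + 2·0.0625·0.0547 + 3·0.25·0.0487 = 0.0905625.

0.0905625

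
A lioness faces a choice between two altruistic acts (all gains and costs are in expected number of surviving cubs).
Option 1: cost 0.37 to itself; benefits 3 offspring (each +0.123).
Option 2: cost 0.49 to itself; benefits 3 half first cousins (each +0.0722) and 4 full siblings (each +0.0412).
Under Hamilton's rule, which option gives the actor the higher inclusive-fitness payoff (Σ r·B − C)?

Option 1: r to an offspring = 0.5.
Option 1: Σ r·B − C = (3·0.5·0.123) − 0.37 = -0.1855.
Option 2: r to a half first cousin = 0.0625.
Option 2: r to a full sibling = 0.5.
Option 2: Σ r·B − C = (3·0.0625·0.0722 + 4·0.5·0.0412) − 0.49 = -0.3940625.
Option 1 has the higher net inclusive-fitness payoff.

Option 1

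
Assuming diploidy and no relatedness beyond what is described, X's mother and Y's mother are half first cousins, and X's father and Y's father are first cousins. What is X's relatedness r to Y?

Relatedness sums over independent paths through distinct common ancestors.
X and Y are related in two ways: half second cousins through their mothers (r = 1/64) and second cousins through their fathers (r = 1/32).
r = 1/64 + 1/32 = 0.046875.

0.046875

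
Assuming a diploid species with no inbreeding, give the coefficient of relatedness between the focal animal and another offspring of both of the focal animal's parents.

0.5

Each parent–offspring link contributes a factor of 1/2, and independent paths through distinct common ancestors add.
Full sibs share both parents — two paths of length 2: r = 2·(1/2)^2 = 1/2.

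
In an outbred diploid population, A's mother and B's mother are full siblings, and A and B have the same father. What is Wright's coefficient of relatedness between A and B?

0.375

Relatedness sums over independent paths through distinct common ancestors.
A and B are related in two ways: first cousins through their mothers (r = 1/8) and half-sibs through their shared father (r = 1/4).
r = 1/8 + 1/4 = 0.375.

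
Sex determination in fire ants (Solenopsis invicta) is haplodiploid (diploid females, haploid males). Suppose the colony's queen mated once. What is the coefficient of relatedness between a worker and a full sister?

0.75

Haplodiploid full sisters inherit their father's entire haploid genome identically (contributing 1/2) and on average half of their mother's contribution (1/2 · 1/2 = 1/4); r = 1/2 + 1/4 = 3/4.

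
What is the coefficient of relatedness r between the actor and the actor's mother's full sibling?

Each parent–offspring link contributes a factor of 1/2, and independent paths through distinct common ancestors add.
Full aunt/uncle↔niece/nephew: two paths of length 3 through the shared grandparent pair: r = 2·(1/2)^3 = 1/4.

0.25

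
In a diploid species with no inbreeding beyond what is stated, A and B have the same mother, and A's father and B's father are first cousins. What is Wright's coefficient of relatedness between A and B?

Independent pedigree routes through distinct common ancestors add.
A and B are related in two ways: half-sibs through their shared mother (r = 1/4) and second cousins through their fathers (r = 1/32).
r = 1/4 + 1/32 = 9/32 = 0.28125.

0.28125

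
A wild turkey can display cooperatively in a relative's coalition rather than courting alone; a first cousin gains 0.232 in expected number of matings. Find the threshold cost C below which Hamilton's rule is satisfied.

0.029

r to a first cousin = 0.125 (first cousins share one grandparent pair — two paths of length 4: r = 2·(1/2)^4 = 1/8).
Hamilton's rule: n·r·B > C, so the trait is favored while C < n·r·B = 1·0.125·0.232 = 0.029.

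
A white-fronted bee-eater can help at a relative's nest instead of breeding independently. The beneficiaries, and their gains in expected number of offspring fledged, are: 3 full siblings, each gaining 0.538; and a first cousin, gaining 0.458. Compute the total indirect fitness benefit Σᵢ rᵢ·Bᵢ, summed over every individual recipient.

r to a full sibling = 0.5 (full sibs share both parents — two paths of length 2: r = 2·(1/2)^2 = 1/2).
r to a first cousin = 0.125 (first cousins share one grandparent pair — two paths of length 4: r = 2·(1/2)^4 = 1/8).
Summing one r·B term per recipient: 3·0.5·0.538 + 1·0.125·0.458 = 0.86425.

0.86425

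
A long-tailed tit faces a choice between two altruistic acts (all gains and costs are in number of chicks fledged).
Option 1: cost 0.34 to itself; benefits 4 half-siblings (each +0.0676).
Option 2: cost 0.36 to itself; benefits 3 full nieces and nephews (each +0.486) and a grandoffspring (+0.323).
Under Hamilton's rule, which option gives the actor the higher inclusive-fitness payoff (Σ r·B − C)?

Option 2

Option 1: r to a half-sibling = 0.25.
Option 1: Σ r·B − C = (4·0.25·0.0676) − 0.34 = -0.2724.
Option 2: r to a full niece or nephew = 0.25.
Option 2: r to a grandoffspring = 0.25.
Option 2: Σ r·B − C = (3·0.25·0.486 + 1·0.25·0.323) − 0.36 = 0.08525.
Option 2 has the higher net inclusive-fitness payoff.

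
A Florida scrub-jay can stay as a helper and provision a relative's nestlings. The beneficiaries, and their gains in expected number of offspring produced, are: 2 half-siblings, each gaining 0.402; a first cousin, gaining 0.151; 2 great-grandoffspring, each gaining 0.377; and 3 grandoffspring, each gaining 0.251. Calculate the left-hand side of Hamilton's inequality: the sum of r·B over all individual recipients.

0.502375

r to a half-sibling = 0.25 (half-sibs share one parent — one path of length 2: r = (1/2)^2 = 1/4).
r to a first cousin = 0.125 (first cousins share one grandparent pair — two paths of length 4: r = 2·(1/2)^4 = 1/8).
r to a great-grandoffspring = 0.125 (three parent–offspring links: r = (1/2)^3 = 1/8).
r to a grandoffspring = 1/4 (two parent–offspring links: r = (1/2)^2 = 1/4).
Summing one r·B term per recipient: 2·0.25·0.402 + 1·0.125·0.151 + 2·0.125·0.377 + 3·0.25·0.251 = 0.502375.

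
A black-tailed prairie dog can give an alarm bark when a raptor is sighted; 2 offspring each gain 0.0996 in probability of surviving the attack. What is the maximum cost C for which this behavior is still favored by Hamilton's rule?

0.0996

r to an offspring = 1/2 (one parent–offspring link: r = (1/2)^1 = 1/2).
Hamilton's rule: n·r·B > C, so the trait is favored while C < n·r·B = 2·0.5·0.0996 = 0.0996.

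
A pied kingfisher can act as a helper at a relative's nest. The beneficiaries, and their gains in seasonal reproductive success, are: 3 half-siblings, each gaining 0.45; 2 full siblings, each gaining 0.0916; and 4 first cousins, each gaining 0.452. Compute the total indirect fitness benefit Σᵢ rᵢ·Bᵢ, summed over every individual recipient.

r to a half-sibling = 0.25 (half-sibs share one parent — one path of length 2: r = (1/2)^2 = 1/4).
r to a full sibling = 1/2 (full sibs share both parents — two paths of length 2: r = 2·(1/2)^2 = 1/2).
r to a first cousin = 1/8 (first cousins share one grandparent pair — two paths of length 4: r = 2·(1/2)^4 = 1/8).
Summing one r·B term per recipient: 3·0.25·0.45 + 2·0.5·0.0916 + 4·0.125·0.452 = 0.6551.

0.6551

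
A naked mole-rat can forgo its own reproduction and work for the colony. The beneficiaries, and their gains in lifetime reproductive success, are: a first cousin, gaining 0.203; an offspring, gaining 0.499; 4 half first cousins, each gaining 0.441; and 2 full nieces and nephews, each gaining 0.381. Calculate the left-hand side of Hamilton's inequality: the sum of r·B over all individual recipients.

r to a first cousin = 1/8 (first cousins share one grandparent pair — two paths of length 4: r = 2·(1/2)^4 = 1/8).
r to an offspring = 0.5 (one parent–offspring link: r = (1/2)^1 = 1/2).
r to a half first cousin = 1/16 (half first cousins share one grandparent — one path of length 4: r = (1/2)^4 = 1/16).
r to a full niece or nephew = 0.25 (full aunt/uncle↔niece/nephew: two paths of length 3 through the shared grandparent pair: r = 2·(1/2)^3 = 1/4).
Summing one r·B term per recipient: 1·0.125·0.203 + 1·0.5·0.499 + 4·0.0625·0.441 + 2·0.25·0.381 = 0.575625.

0.575625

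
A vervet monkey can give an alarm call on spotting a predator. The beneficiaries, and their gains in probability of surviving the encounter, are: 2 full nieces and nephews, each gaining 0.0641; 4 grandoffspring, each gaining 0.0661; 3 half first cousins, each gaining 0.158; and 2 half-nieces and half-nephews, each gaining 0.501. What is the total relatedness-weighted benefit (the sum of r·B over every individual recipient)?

r to a full niece or nephew = 1/4 (full aunt/uncle↔niece/nephew: two paths of length 3 through the shared grandparent pair: r = 2·(1/2)^3 = 1/4).
r to a grandoffspring = 1/4 (two parent–offspring links: r = (1/2)^2 = 1/4).
r to a half first cousin = 1/16 (half first cousins share one grandparent — one path of length 4: r = (1/2)^4 = 1/16).
r to a half-niece or half-nephew = 0.125 (half-aunt/uncle↔niece/nephew: one path of length 3: r = (1/2)^3 = 1/8).
Summing one r·B term per recipient: 2·0.25·0.0641 + 4·0.25·0.0661 + 3·0.0625·0.158 + 2·0.125·0.501 = 0.253025.

0.253025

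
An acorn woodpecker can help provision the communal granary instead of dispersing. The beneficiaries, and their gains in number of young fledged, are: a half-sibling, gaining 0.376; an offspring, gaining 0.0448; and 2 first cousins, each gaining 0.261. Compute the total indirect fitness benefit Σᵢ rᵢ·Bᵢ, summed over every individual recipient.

0.18165

r to a half-sibling = 0.25 (half-sibs share one parent — one path of length 2: r = (1/2)^2 = 1/4).
r to an offspring = 0.5 (one parent–offspring link: r = (1/2)^1 = 1/2).
r to a first cousin = 0.125 (first cousins share one grandparent pair — two paths of length 4: r = 2·(1/2)^4 = 1/8).
Summing one r·B term per recipient: 1·0.25·0.376 + 1·0.5·0.0448 + 2·0.125·0.261 = 0.18165.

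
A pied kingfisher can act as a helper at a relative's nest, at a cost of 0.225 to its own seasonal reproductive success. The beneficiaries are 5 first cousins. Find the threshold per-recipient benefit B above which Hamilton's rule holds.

r to a first cousin = 1/8 (first cousins share one grandparent pair — two paths of length 4: r = 2·(1/2)^4 = 1/8).
Hamilton's rule with n recipients of equal r: n·r·B > C, so B > C/(n·r) = 0.225/(5·0.125) = 0.36.

0.36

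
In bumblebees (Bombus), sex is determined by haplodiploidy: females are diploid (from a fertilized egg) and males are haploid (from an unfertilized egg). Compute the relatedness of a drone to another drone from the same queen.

0.5

Haploid brothers each carry a random half of the queen's diploid genome, so on average they share half: r = 1/2.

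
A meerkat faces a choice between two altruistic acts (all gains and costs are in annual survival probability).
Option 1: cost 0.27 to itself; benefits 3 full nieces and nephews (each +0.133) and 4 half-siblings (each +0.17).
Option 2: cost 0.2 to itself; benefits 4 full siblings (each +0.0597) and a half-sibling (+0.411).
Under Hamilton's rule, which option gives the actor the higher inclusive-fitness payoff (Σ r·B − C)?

Option 1: r to a full niece or nephew = 0.25.
Option 1: r to a half-sibling = 0.25.
Option 1: Σ r·B − C = (3·0.25·0.133 + 4·0.25·0.17) − 0.27 = -0.00025.
Option 2: r to a full sibling = 0.5.
Option 2: r to a half-sibling = 0.25.
Option 2: Σ r·B − C = (4·0.5·0.0597 + 1·0.25·0.411) − 0.2 = 0.02215.
Option 2 has the higher net inclusive-fitness payoff.

Option 2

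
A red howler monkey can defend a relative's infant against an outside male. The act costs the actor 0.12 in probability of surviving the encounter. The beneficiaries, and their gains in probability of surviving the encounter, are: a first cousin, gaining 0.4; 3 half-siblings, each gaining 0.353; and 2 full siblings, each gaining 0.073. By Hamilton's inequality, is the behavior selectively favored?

Yes

Hamilton's rule: the trait is favored when the sum of r·B over every recipient exceeds the actor's cost C.
r to a first cousin = 1/8 (first cousins share one grandparent pair — two paths of length 4: r = 2·(1/2)^4 = 1/8).
r to a half-sibling = 0.25 (half-sibs share one parent — one path of length 2: r = (1/2)^2 = 1/4).
r to a full sibling = 1/2 (full sibs share both parents — two paths of length 2: r = 2·(1/2)^2 = 1/2).
Summing one r·B term per recipient: 1·0.125·0.4 + 3·0.25·0.353 + 2·0.5·0.073 = 0.38775.
0.38775 > 0.12: the indirect benefit exceeds the cost.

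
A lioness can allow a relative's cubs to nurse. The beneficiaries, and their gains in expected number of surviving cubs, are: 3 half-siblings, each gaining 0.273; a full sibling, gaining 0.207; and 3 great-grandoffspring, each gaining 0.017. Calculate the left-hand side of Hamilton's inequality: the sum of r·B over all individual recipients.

0.314625

r to a half-sibling = 0.25 (half-sibs share one parent — one path of length 2: r = (1/2)^2 = 1/4).
r to a full sibling = 0.5 (full sibs share both parents — two paths of length 2: r = 2·(1/2)^2 = 1/2).
r to a great-grandoffspring = 0.125 (three parent–offspring links: r = (1/2)^3 = 1/8).
Summing one r·B term per recipient: 3·0.25·0.273 + 1·0.5·0.207 + 3·0.125·0.017 = 0.314625.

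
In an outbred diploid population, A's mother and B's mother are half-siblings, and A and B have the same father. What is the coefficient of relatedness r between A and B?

0.3125

Relatedness sums over independent paths through distinct common ancestors.
A and B are related in two ways: half first cousins through their mothers (r = 1/16) and half-sibs through their shared father (r = 1/4).
r = 1/16 + 1/4 = 5/16 = 0.3125.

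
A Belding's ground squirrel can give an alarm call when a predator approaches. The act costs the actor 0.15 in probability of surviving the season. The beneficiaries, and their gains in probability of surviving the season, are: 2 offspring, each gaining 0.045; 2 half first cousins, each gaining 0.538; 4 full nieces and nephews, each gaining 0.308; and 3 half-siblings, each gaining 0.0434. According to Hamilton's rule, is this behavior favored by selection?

Yes

Hamilton's rule: the trait is favored when the sum of r·B over every recipient exceeds the actor's cost C.
r to an offspring = 1/2 (one parent–offspring link: r = (1/2)^1 = 1/2).
r to a half first cousin = 1/16 (half first cousins share one grandparent — one path of length 4: r = (1/2)^4 = 1/16).
r to a full niece or nephew = 0.25 (full aunt/uncle↔niece/nephew: two paths of length 3 through the shared grandparent pair: r = 2·(1/2)^3 = 1/4).
r to a half-sibling = 0.25 (half-sibs share one parent — one path of length 2: r = (1/2)^2 = 1/4).
Summing one r·B term per recipient: 2·0.5·0.045 + 2·0.0625·0.538 + 4·0.25·0.308 + 3·0.25·0.0434 = 0.4528.
0.4528 > 0.15: the indirect benefit exceeds the cost.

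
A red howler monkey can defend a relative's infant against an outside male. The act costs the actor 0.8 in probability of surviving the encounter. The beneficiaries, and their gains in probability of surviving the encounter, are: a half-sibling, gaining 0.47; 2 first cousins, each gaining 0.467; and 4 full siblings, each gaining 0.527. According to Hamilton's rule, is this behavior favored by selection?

Hamilton's rule: the trait is favored when the sum of r·B over every recipient exceeds the actor's cost C.
r to a half-sibling = 1/4 (half-sibs share one parent — one path of length 2: r = (1/2)^2 = 1/4).
r to a first cousin = 0.125 (first cousins share one grandparent pair — two paths of length 4: r = 2·(1/2)^4 = 1/8).
r to a full sibling = 1/2 (full sibs share both parents — two paths of length 2: r = 2·(1/2)^2 = 1/2).
Summing one r·B term per recipient: 1·0.25·0.47 + 2·0.125·0.467 + 4·0.5·0.527 = 1.28825.
1.28825 > 0.8: the indirect benefit exceeds the cost.

Yes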